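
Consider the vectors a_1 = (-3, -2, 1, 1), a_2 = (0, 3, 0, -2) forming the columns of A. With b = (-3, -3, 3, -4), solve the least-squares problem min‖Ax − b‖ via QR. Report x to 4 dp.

x = (1.3282, 0.7405)

a_1 = (-3, -2, 1, 1); ‖a_1‖ = 3.8730, so e_1 = (-0.7746, -0.5164, 0.2582, 0.2582).
e_1·a_2 = (-0.7746)·0 + (-0.5164)·3 + 0.2582·0 + 0.2582·(-2) = -2.0656.
u_2 = a_2 + 2.0656·e_1 = (-1.6000, 1.9333, 0.5333, -1.4667).
‖u_2‖ = 2.9552, so e_2 = (-0.5414, 0.6542, 0.1805, -0.4963).
Qᵀb = (3.6148, 2.1882).
Back-substitute: x_2 = 2.1882/2.9552 = 0.7405.
x_1 = (3.6148 + 2.0656·0.7405)/3.8730 = 1.3282.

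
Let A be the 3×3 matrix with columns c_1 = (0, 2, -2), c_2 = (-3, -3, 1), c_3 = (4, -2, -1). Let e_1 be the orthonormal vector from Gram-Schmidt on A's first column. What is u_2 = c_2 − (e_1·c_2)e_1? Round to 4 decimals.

c_1 = (0, 2, -2); ‖c_1‖ = 2.8284, so e_1 = (0.0000, 0.7071, -0.7071).
e_1·c_2 = 0.0000·(-3) + 0.7071·(-3) + (-0.7071)·1 = -2.8284.
u_2 = c_2 + 2.8284·e_1 = (-3.0000, -1.0000, -1.0000).

u_2 = (-3.0000, -1.0000, -1.0000)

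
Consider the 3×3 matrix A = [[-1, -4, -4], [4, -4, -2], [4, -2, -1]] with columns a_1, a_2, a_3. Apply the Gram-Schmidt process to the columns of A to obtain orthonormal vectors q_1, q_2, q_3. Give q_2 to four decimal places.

a_1 = (-1, 4, 4); ‖a_1‖ = 5.7446, so q_1 = (-0.1741, 0.6963, 0.6963).
q_1·a_2 = (-0.1741)·(-4) + 0.6963·(-4) + 0.6963·(-2) = -3.4816.
u_2 = a_2 + 3.4816·q_1 = (-4.6061, -1.5758, 0.4242).
‖u_2‖ = 4.8866, so q_2 = (-0.9426, -0.3225, 0.0868).

q_2 = (-0.9426, -0.3225, 0.0868)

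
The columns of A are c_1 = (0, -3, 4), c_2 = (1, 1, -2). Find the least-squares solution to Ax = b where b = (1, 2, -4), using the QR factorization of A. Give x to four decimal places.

c_1 = (0, -3, 4); ‖c_1‖ = 5.0000, so e_1 = (0.0000, -0.6000, 0.8000).
e_1·c_2 = 0.0000·1 + (-0.6000)·1 + 0.8000·(-2) = -2.2000.
u_2 = c_2 + 2.2000·e_1 = (1.0000, -0.3200, -0.2400).
‖u_2‖ = 1.0770, so e_2 = (0.9285, -0.2971, -0.2228).
Qᵀb = (-4.4000, 1.2256).
Back-substitute: x_2 = 1.2256/1.0770 = 1.1379.
x_1 = (-4.4000 + 2.2000·1.1379)/5.0000 = -0.3793.

x = (-0.3793, 1.1379)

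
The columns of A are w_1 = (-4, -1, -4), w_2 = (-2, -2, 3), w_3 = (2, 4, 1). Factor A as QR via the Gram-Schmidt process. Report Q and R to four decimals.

w_1 = (-4, -1, -4); ‖w_1‖ = 5.7446, so q_1 = (-0.6963, -0.1741, -0.6963).
q_1·w_2 = (-0.6963)·(-2) + (-0.1741)·(-2) + (-0.6963)·3 = -0.3482.
u_2 = w_2 + 0.3482·q_1 = (-2.2424, -2.0606, 2.7576).
‖u_2‖ = 4.1084, so q_2 = (-0.5458, -0.5016, 0.6712).
q_1·w_3 = (-0.6963)·2 + (-0.1741)·4 + (-0.6963)·1 = -2.7852; q_2·w_3 = (-0.5458)·2 + (-0.5016)·4 + 0.6712·1 = -2.4267.
u_3 = w_3 + 2.7852·q_1 + 2.4267·q_2 = (-1.2639, 2.2980, 0.6894).
‖u_3‖ = 2.7118, so q_3 = (-0.4661, 0.8474, 0.2542).

Q = [[-0.6963, -0.5458, -0.4661], [-0.1741, -0.5016, 0.8474], [-0.6963, 0.6712, 0.2542]], R = [[5.7446, -0.3482, -2.7852], [0.0000, 4.1084, -2.4267], [0.0000, 0.0000, 2.7118]]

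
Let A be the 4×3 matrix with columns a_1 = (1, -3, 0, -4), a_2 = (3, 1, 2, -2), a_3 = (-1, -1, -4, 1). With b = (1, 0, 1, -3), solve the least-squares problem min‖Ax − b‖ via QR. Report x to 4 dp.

x = (0.3863, 0.3363, -0.1326)

a_1 = (1, -3, 0, -4); ‖a_1‖ = 5.0990, so e_1 = (0.1961, -0.5883, 0.0000, -0.7845).
e_1·a_2 = 0.1961·3 + (-0.5883)·1 + 0.0000·2 + (-0.7845)·(-2) = 1.5689.
u_2 = a_2 − 1.5689·e_1 = (2.6923, 1.9231, 2.0000, -0.7692).
‖u_2‖ = 3.9419, so e_2 = (0.6830, 0.4879, 0.5074, -0.1951).
e_1·a_3 = 0.1961·(-1) + (-0.5883)·(-1) + 0.0000·(-4) + (-0.7845)·1 = -0.3922; e_2·a_3 = 0.6830·(-1) + 0.4879·(-1) + 0.5074·(-4) + (-0.1951)·1 = -3.3955.
u_3 = a_3 + 0.3922·e_1 + 3.3955·e_2 = (1.3960, 0.4257, -2.2772, 0.0297).
‖u_3‖ = 2.7050, so e_3 = (0.5161, 0.1574, -0.8419, 0.0110).
Qᵀb = (2.5495, 1.7758, -0.3587).
Back-substitute: x_3 = -0.3587/2.7050 = -0.1326.
x_2 = (1.7758 + 3.3955·(-0.1326))/3.9419 = 0.3363.
x_1 = (2.5495 − 1.5689·0.3363 + 0.3922·(-0.1326))/5.0990 = 0.3863.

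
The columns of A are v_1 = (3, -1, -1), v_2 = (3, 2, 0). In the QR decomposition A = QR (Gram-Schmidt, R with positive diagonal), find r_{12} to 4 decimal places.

r_{12} = 2.1106

v_1 = (3, -1, -1); ‖v_1‖ = 3.3166, so e_1 = (0.9045, -0.3015, -0.3015).
r_{12} = e_1·v_2 = 2.1106.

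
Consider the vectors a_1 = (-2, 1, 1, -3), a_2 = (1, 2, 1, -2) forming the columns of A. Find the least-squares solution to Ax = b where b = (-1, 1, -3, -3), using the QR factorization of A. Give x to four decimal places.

a_1 = (-2, 1, 1, -3); ‖a_1‖ = 3.8730, so q_1 = (-0.5164, 0.2582, 0.2582, -0.7746).
q_1·a_2 = (-0.5164)·1 + 0.2582·2 + 0.2582·1 + (-0.7746)·(-2) = 1.8074.
u_2 = a_2 − 1.8074·q_1 = (1.9333, 1.5333, 0.5333, -0.6000).
‖u_2‖ = 2.5949, so q_2 = (0.7451, 0.5909, 0.2055, -0.2312).
Qᵀb = (2.3238, -0.0771).
Back-substitute: x_2 = -0.0771/2.5949 = -0.0297.
x_1 = (2.3238 − 1.8074·(-0.0297))/3.8730 = 0.6139.

x = (0.6139, -0.0297)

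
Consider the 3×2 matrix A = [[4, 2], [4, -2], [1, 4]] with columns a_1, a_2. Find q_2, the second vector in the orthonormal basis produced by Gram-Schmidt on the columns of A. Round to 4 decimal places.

a_1 = (4, 4, 1); ‖a_1‖ = 5.7446, so q_1 = (0.6963, 0.6963, 0.1741).
q_1·a_2 = 0.6963·2 + 0.6963·(-2) + 0.1741·4 = 0.6963.
u_2 = a_2 − 0.6963·q_1 = (1.5152, -2.4848, 3.8788).
‖u_2‖ = 4.8492, so q_2 = (0.3125, -0.5124, 0.7999).

q_2 = (0.3125, -0.5124, 0.7999)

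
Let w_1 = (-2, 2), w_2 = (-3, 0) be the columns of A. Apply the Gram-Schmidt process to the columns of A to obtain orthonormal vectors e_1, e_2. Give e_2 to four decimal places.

e_2 = (-0.7071, -0.7071)

w_1 = (-2, 2); ‖w_1‖ = 2.8284, so e_1 = (-0.7071, 0.7071).
e_1·w_2 = (-0.7071)·(-3) + 0.7071·0 = 2.1213.
u_2 = w_2 − 2.1213·e_1 = (-1.5000, -1.5000).
‖u_2‖ = 2.1213, so e_2 = (-0.7071, -0.7071).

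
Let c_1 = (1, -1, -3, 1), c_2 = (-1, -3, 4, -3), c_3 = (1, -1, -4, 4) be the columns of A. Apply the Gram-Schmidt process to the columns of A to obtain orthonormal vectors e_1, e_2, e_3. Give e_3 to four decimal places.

c_1 = (1, -1, -3, 1); ‖c_1‖ = 3.4641, so e_1 = (0.2887, -0.2887, -0.8660, 0.2887).
e_1·c_2 = 0.2887·(-1) + (-0.2887)·(-3) + (-0.8660)·4 + 0.2887·(-3) = -3.7528.
u_2 = c_2 + 3.7528·e_1 = (0.0833, -4.0833, 0.7500, -1.9167).
‖u_2‖ = 4.5735, so e_2 = (0.0182, -0.8928, 0.1640, -0.4191).
e_1·c_3 = 0.2887·1 + (-0.2887)·(-1) + (-0.8660)·(-4) + 0.2887·4 = 5.1962; e_2·c_3 = 0.0182·1 + (-0.8928)·(-1) + 0.1640·(-4) + (-0.4191)·4 = -1.4212.
u_3 = c_3 − 5.1962·e_1 + 1.4212·e_2 = (-0.4741, -0.7689, 0.7331, 1.9044).
‖u_3‖ = 2.2316, so e_3 = (-0.2124, -0.3446, 0.3285, 0.8534).

e_3 = (-0.2124, -0.3446, 0.3285, 0.8534)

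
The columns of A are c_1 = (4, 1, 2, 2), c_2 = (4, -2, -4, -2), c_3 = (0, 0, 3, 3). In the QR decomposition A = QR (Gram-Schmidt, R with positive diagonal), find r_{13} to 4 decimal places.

c_1 = (4, 1, 2, 2); ‖c_1‖ = 5.0000, so e_1 = (0.8000, 0.2000, 0.4000, 0.4000).
r_{13} = e_1·c_3 = 2.4000.

r_{13} = 2.4000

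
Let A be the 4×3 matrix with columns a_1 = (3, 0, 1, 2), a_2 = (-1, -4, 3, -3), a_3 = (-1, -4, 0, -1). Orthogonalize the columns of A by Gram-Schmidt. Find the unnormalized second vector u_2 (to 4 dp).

a_1 = (3, 0, 1, 2); ‖a_1‖ = 3.7417, so q_1 = (0.8018, 0.0000, 0.2673, 0.5345).
q_1·a_2 = 0.8018·(-1) + 0.0000·(-4) + 0.2673·3 + 0.5345·(-3) = -1.6036.
u_2 = a_2 + 1.6036·q_1 = (0.2857, -4.0000, 3.4286, -2.1429).

u_2 = (0.2857, -4.0000, 3.4286, -2.1429)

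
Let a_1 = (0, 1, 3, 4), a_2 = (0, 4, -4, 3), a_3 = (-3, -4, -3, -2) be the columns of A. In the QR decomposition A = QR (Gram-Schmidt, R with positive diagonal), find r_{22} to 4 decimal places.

r_{22} = 6.3549

a_1 = (0, 1, 3, 4); ‖a_1‖ = 5.0990, so e_1 = (0.0000, 0.1961, 0.5883, 0.7845).
e_1·a_2 = 0.0000·0 + 0.1961·4 + 0.5883·(-4) + 0.7845·3 = 0.7845.
u_2 = a_2 − 0.7845·e_1 = (0.0000, 3.8462, -4.4615, 2.3846).
r_{22} = ‖u_2‖ = 6.3549.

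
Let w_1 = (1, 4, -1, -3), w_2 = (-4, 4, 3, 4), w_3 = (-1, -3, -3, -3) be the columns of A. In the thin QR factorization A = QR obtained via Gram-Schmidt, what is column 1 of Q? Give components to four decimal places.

e_1 = (0.1925, 0.7698, -0.1925, -0.5774)

w_1 = (1, 4, -1, -3); ‖w_1‖ = 5.1962, so e_1 = (0.1925, 0.7698, -0.1925, -0.5774).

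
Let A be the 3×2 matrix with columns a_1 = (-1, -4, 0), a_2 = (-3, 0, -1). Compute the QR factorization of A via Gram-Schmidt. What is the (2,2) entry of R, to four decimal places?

r_{22} = 3.0774

q_1 = a_1/‖a_1‖ = (-1, -4, 0)/4.1231 = (-0.2425, -0.9701, 0.0000).
r_{12} = q_1·a_2 = 0.7276.
u_2 = a_2 − 0.7276·q_1 = (-2.8235, 0.7059, -1.0000).
r_{22} = ‖u_2‖ = 3.0774.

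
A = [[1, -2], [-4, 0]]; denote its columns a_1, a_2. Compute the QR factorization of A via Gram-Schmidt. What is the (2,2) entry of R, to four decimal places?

q_1 = a_1/‖a_1‖ = (1, -4)/4.1231 = (0.2425, -0.9701).
r_{12} = q_1·a_2 = -0.4851.
u_2 = a_2 + 0.4851·q_1 = (-1.8824, -0.4706).
r_{22} = ‖u_2‖ = 1.9403.

r_{22} = 1.9403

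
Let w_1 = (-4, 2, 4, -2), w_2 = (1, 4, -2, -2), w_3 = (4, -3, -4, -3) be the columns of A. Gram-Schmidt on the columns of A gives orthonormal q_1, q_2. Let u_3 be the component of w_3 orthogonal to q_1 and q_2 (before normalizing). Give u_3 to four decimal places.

w_1 = (-4, 2, 4, -2); ‖w_1‖ = 6.3246, so q_1 = (-0.6325, 0.3162, 0.6325, -0.3162).
q_1·w_2 = (-0.6325)·1 + 0.3162·4 + 0.6325·(-2) + (-0.3162)·(-2) = 0.0000.
u_2 = w_2 + 0.0000·q_1 = (1.0000, 4.0000, -2.0000, -2.0000).
‖u_2‖ = 5.0000, so q_2 = (0.2000, 0.8000, -0.4000, -0.4000).
q_1·w_3 = (-0.6325)·4 + 0.3162·(-3) + 0.6325·(-4) + (-0.3162)·(-3) = -5.0596; q_2·w_3 = 0.2000·4 + 0.8000·(-3) + (-0.4000)·(-4) + (-0.4000)·(-3) = 1.2000.
u_3 = w_3 + 5.0596·q_1 − 1.2000·q_2 = (0.5600, -2.3600, -0.3200, -4.1200).

u_3 = (0.5600, -2.3600, -0.3200, -4.1200)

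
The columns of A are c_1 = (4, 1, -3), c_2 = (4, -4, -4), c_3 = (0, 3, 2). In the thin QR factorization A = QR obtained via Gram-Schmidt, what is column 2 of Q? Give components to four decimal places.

c_1 = (4, 1, -3); ‖c_1‖ = 5.0990, so q_1 = (0.7845, 0.1961, -0.5883).
q_1·c_2 = 0.7845·4 + 0.1961·(-4) + (-0.5883)·(-4) = 4.7068.
u_2 = c_2 − 4.7068·q_1 = (0.3077, -4.9231, -1.2308).
‖u_2‖ = 5.0839, so q_2 = (0.0605, -0.9684, -0.2421).

q_2 = (0.0605, -0.9684, -0.2421)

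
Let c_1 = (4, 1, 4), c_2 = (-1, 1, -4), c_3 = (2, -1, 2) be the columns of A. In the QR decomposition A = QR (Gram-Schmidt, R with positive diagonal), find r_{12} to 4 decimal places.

c_1 = (4, 1, 4); ‖c_1‖ = 5.7446, so q_1 = (0.6963, 0.1741, 0.6963).
r_{12} = q_1·c_2 = -3.3075.

r_{12} = -3.3075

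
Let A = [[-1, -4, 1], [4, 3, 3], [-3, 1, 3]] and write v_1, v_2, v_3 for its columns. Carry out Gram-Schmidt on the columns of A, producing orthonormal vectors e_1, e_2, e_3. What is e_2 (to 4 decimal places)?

v_1 = (-1, 4, -3); ‖v_1‖ = 5.0990, so e_1 = (-0.1961, 0.7845, -0.5883).
e_1·v_2 = (-0.1961)·(-4) + 0.7845·3 + (-0.5883)·1 = 2.5495.
u_2 = v_2 − 2.5495·e_1 = (-3.5000, 1.0000, 2.5000).
‖u_2‖ = 4.4159, so e_2 = (-0.7926, 0.2265, 0.5661).

e_2 = (-0.7926, 0.2265, 0.5661)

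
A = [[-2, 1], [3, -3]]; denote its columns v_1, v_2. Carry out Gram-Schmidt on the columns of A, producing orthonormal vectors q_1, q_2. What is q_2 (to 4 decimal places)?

q_2 = (-0.8321, -0.5547)

v_1 = (-2, 3); ‖v_1‖ = 3.6056, so q_1 = (-0.5547, 0.8321).
q_1·v_2 = (-0.5547)·1 + 0.8321·(-3) = -3.0509.
u_2 = v_2 + 3.0509·q_1 = (-0.6923, -0.4615).
‖u_2‖ = 0.8321, so q_2 = (-0.8321, -0.5547).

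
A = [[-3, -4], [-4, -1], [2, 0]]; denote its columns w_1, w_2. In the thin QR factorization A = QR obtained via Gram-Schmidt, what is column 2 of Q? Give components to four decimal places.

e_2 = (-0.8202, 0.4222, -0.3860)

w_1 = (-3, -4, 2); ‖w_1‖ = 5.3852, so e_1 = (-0.5571, -0.7428, 0.3714).
e_1·w_2 = (-0.5571)·(-4) + (-0.7428)·(-1) + 0.3714·0 = 2.9711.
u_2 = w_2 − 2.9711·e_1 = (-2.3448, 1.2069, -1.1034).
‖u_2‖ = 2.8587, so e_2 = (-0.8202, 0.4222, -0.3860).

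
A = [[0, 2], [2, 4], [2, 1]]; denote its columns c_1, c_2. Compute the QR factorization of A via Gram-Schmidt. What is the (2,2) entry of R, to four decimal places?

e_1 = c_1/‖c_1‖ = (0, 2, 2)/2.8284 = (0.0000, 0.7071, 0.7071).
r_{12} = e_1·c_2 = 3.5355.
u_2 = c_2 − 3.5355·e_1 = (2.0000, 1.5000, -1.5000).
r_{22} = ‖u_2‖ = 2.9155.

r_{22} = 2.9155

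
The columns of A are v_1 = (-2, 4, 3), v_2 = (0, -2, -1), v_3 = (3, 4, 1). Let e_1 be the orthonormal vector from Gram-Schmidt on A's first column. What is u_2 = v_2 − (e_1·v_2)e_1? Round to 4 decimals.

u_2 = (-0.7586, -0.4828, 0.1379)

e_1 = v_1/‖v_1‖ = (-2, 4, 3)/5.3852 = (-0.3714, 0.7428, 0.5571).
r_{12} = e_1·v_2 = -2.0426.
u_2 = v_2 + 2.0426·e_1 = (-0.7586, -0.4828, 0.1379).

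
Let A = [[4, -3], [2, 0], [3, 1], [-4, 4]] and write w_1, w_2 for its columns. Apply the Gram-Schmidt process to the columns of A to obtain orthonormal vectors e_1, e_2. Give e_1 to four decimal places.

e_1 = (0.5963, 0.2981, 0.4472, -0.5963)

w_1 = (4, 2, 3, -4); ‖w_1‖ = 6.7082, so e_1 = (0.5963, 0.2981, 0.4472, -0.5963).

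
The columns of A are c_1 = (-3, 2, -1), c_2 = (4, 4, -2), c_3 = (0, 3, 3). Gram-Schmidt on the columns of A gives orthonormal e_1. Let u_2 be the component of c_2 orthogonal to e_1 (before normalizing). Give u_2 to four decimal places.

u_2 = (3.5714, 4.2857, -2.1429)

c_1 = (-3, 2, -1); ‖c_1‖ = 3.7417, so e_1 = (-0.8018, 0.5345, -0.2673).
e_1·c_2 = (-0.8018)·4 + 0.5345·4 + (-0.2673)·(-2) = -0.5345.
u_2 = c_2 + 0.5345·e_1 = (3.5714, 4.2857, -2.1429).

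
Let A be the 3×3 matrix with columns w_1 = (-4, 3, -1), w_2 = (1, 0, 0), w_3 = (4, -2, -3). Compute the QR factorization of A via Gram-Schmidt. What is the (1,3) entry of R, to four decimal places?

r_{13} = -3.7262

w_1 = (-4, 3, -1); ‖w_1‖ = 5.0990, so q_1 = (-0.7845, 0.5883, -0.1961).
r_{13} = q_1·w_3 = -3.7262.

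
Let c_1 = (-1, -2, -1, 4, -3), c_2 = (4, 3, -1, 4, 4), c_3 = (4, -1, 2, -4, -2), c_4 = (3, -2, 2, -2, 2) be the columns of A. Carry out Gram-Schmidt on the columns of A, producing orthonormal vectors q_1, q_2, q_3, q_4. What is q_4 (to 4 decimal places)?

q_4 = (0.0232, -0.7815, 0.2938, 0.0947, 0.5416)

q_1 = c_1/‖c_1‖ = (-1, -2, -1, 4, -3)/5.5678 = (-0.1796, -0.3592, -0.1796, 0.7184, -0.5388).
r_{12} = q_1·c_2 = -0.8980.
u_2 = c_2 + 0.8980·q_1 = (3.8387, 2.6774, -1.1613, 4.6452, 3.5161).
‖u_2‖ = 7.5626, so q_2 = (0.5076, 0.3540, -0.1536, 0.6142, 0.4649).
r_{13} = q_1·c_3 = -2.5145; r_{23} = q_2·c_3 = -2.0176.
u_3 = c_3 + 2.5145·q_1 + 2.0176·q_2 = (4.5725, -1.1889, 1.2386, -0.9543, -2.4168).
‖u_3‖ = 5.5323, so q_3 = (0.8265, -0.2149, 0.2239, -0.1725, -0.4369).
r_{14} = q_1·c_4 = -2.6941; r_{24} = q_2·c_4 = 0.2090; r_{34} = q_3·c_4 = 2.8284.
u_4 = c_4 + 2.6941·q_1 − 0.2090·q_2 − 2.8284·q_3 = (0.0724, -2.4339, 0.9150, 0.2950, 1.6868).
‖u_4‖ = 3.1143, so q_4 = (0.0232, -0.7815, 0.2938, 0.0947, 0.5416).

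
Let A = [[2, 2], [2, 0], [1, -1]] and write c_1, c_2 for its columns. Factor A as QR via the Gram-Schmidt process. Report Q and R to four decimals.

c_1 = (2, 2, 1); ‖c_1‖ = 3.0000, so e_1 = (0.6667, 0.6667, 0.3333).
e_1·c_2 = 0.6667·2 + 0.6667·0 + 0.3333·(-1) = 1.0000.
u_2 = c_2 − 1.0000·e_1 = (1.3333, -0.6667, -1.3333).
‖u_2‖ = 2.0000, so e_2 = (0.6667, -0.3333, -0.6667).

Q = [[0.6667, 0.6667], [0.6667, -0.3333], [0.3333, -0.6667]], R = [[3.0000, 1.0000], [0.0000, 2.0000]]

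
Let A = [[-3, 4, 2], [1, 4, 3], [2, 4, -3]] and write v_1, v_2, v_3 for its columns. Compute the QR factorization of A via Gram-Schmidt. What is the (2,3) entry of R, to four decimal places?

r_{23} = 1.1547

v_1 = (-3, 1, 2); ‖v_1‖ = 3.7417, so q_1 = (-0.8018, 0.2673, 0.5345).
q_1·v_2 = (-0.8018)·4 + 0.2673·4 + 0.5345·4 = 0.0000.
u_2 = v_2 + 0.0000·q_1 = (4.0000, 4.0000, 4.0000).
‖u_2‖ = 6.9282, so q_2 = (0.5774, 0.5774, 0.5774).
r_{23} = q_2·v_3 = 1.1547.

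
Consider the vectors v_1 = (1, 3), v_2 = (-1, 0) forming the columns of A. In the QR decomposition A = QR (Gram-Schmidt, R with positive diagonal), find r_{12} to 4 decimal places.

v_1 = (1, 3); ‖v_1‖ = 3.1623, so e_1 = (0.3162, 0.9487).
r_{12} = e_1·v_2 = -0.3162.

r_{12} = -0.3162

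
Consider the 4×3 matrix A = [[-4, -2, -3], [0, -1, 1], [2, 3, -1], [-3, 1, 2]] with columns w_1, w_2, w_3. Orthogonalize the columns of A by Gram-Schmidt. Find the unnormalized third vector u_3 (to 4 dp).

u_3 = (-2.3376, 1.2293, -1.7898, 1.9236)

w_1 = (-4, 0, 2, -3); ‖w_1‖ = 5.3852, so q_1 = (-0.7428, 0.0000, 0.3714, -0.5571).
q_1·w_2 = (-0.7428)·(-2) + 0.0000·(-1) + 0.3714·3 + (-0.5571)·1 = 2.0426.
u_2 = w_2 − 2.0426·q_1 = (-0.4828, -1.0000, 2.2414, 2.1379).
‖u_2‖ = 3.2905, so q_2 = (-0.1467, -0.3039, 0.6812, 0.6497).
q_1·w_3 = (-0.7428)·(-3) + 0.0000·1 + 0.3714·(-1) + (-0.5571)·2 = 0.7428; q_2·w_3 = (-0.1467)·(-3) + (-0.3039)·1 + 0.6812·(-1) + 0.6497·2 = 0.7545.
u_3 = w_3 − 0.7428·q_1 − 0.7545·q_2 = (-2.3376, 1.2293, -1.7898, 1.9236).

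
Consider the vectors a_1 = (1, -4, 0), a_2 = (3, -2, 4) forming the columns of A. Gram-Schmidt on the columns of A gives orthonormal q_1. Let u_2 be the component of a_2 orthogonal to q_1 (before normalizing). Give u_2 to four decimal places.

u_2 = (2.3529, 0.5882, 4.0000)

q_1 = a_1/‖a_1‖ = (1, -4, 0)/4.1231 = (0.2425, -0.9701, 0.0000).
r_{12} = q_1·a_2 = 2.6679.
u_2 = a_2 − 2.6679·q_1 = (2.3529, 0.5882, 4.0000).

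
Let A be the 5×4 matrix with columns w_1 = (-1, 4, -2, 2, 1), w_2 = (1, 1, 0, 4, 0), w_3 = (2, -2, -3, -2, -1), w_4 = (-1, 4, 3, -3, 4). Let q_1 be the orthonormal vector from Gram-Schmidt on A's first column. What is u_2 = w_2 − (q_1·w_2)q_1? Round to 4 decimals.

w_1 = (-1, 4, -2, 2, 1); ‖w_1‖ = 5.0990, so q_1 = (-0.1961, 0.7845, -0.3922, 0.3922, 0.1961).
q_1·w_2 = (-0.1961)·1 + 0.7845·1 + (-0.3922)·0 + 0.3922·4 + 0.1961·0 = 2.1573.
u_2 = w_2 − 2.1573·q_1 = (1.4231, -0.6923, 0.8462, 3.1538, -0.4231).

u_2 = (1.4231, -0.6923, 0.8462, 3.1538, -0.4231)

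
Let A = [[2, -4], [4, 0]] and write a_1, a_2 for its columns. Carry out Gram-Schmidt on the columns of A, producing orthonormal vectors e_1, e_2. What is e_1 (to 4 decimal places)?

e_1 = (0.4472, 0.8944)

a_1 = (2, 4); ‖a_1‖ = 4.4721, so e_1 = (0.4472, 0.8944).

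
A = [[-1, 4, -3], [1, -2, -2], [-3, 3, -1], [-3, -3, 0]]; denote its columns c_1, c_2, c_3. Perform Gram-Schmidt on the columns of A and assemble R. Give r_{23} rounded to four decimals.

r_{23} = -1.6288

c_1 = (-1, 1, -3, -3); ‖c_1‖ = 4.4721, so q_1 = (-0.2236, 0.2236, -0.6708, -0.6708).
q_1·c_2 = (-0.2236)·4 + 0.2236·(-2) + (-0.6708)·3 + (-0.6708)·(-3) = -1.3416.
u_2 = c_2 + 1.3416·q_1 = (3.7000, -1.7000, 2.1000, -3.9000).
‖u_2‖ = 6.0166, so q_2 = (0.6150, -0.2825, 0.3490, -0.6482).
r_{23} = q_2·c_3 = -1.6288.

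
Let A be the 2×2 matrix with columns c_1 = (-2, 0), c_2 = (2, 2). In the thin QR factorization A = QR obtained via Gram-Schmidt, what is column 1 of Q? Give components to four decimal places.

e_1 = c_1/‖c_1‖ = (-2, 0)/2.0000 = (-1.0000, 0.0000).

e_1 = (-1.0000, 0.0000)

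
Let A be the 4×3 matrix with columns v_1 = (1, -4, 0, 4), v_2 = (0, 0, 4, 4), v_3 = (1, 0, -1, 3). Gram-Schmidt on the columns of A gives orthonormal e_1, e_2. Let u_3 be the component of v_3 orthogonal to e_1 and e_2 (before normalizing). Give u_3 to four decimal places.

v_1 = (1, -4, 0, 4); ‖v_1‖ = 5.7446, so e_1 = (0.1741, -0.6963, 0.0000, 0.6963).
e_1·v_2 = 0.1741·0 + (-0.6963)·0 + 0.0000·4 + 0.6963·4 = 2.7852.
u_2 = v_2 − 2.7852·e_1 = (-0.4848, 1.9394, 4.0000, 2.0606).
‖u_2‖ = 4.9237, so e_2 = (-0.0985, 0.3939, 0.8124, 0.4185).
e_1·v_3 = 0.1741·1 + (-0.6963)·0 + 0.0000·(-1) + 0.6963·3 = 2.2630; e_2·v_3 = (-0.0985)·1 + 0.3939·0 + 0.8124·(-1) + 0.4185·3 = 0.3447.
u_3 = v_3 − 2.2630·e_1 − 0.3447·e_2 = (0.6400, 1.4400, -1.2800, 1.2800).

u_3 = (0.6400, 1.4400, -1.2800, 1.2800)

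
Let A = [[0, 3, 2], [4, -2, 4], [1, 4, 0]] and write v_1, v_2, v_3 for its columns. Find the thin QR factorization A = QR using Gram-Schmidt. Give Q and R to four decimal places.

Q = [[0.0000, 0.5664, 0.8242], [0.9701, -0.1999, 0.1374], [0.2425, 0.7996, -0.5494]], R = [[4.1231, -0.9701, 3.8806], [0.0000, 5.2971, 0.3331], [0.0000, 0.0000, 2.1978]]

e_1 = v_1/‖v_1‖ = (0, 4, 1)/4.1231 = (0.0000, 0.9701, 0.2425).
r_{12} = e_1·v_2 = -0.9701.
u_2 = v_2 + 0.9701·e_1 = (3.0000, -1.0588, 4.2353).
‖u_2‖ = 5.2971, so e_2 = (0.5664, -0.1999, 0.7996).
r_{13} = e_1·v_3 = 3.8806; r_{23} = e_2·v_3 = 0.3331.
u_3 = v_3 − 3.8806·e_1 − 0.3331·e_2 = (1.8113, 0.3019, -1.2075).
‖u_3‖ = 2.1978, so e_3 = (0.8242, 0.1374, -0.5494).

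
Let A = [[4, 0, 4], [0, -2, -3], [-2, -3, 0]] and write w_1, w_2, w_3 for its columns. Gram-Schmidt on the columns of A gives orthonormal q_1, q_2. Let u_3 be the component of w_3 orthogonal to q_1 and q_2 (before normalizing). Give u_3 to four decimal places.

w_1 = (4, 0, -2); ‖w_1‖ = 4.4721, so q_1 = (0.8944, 0.0000, -0.4472).
q_1·w_2 = 0.8944·0 + 0.0000·(-2) + (-0.4472)·(-3) = 1.3416.
u_2 = w_2 − 1.3416·q_1 = (-1.2000, -2.0000, -2.4000).
‖u_2‖ = 3.3466, so q_2 = (-0.3586, -0.5976, -0.7171).
q_1·w_3 = 0.8944·4 + 0.0000·(-3) + (-0.4472)·0 = 3.5777; q_2·w_3 = (-0.3586)·4 + (-0.5976)·(-3) + (-0.7171)·0 = 0.3586.
u_3 = w_3 − 3.5777·q_1 − 0.3586·q_2 = (0.9286, -2.7857, 1.8571).

u_3 = (0.9286, -2.7857, 1.8571)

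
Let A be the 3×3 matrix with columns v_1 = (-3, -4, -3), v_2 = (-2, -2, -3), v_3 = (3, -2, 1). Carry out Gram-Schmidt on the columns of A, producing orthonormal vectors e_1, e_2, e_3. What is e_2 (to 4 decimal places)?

e_2 = (0.0245, 0.5880, -0.8085)

v_1 = (-3, -4, -3); ‖v_1‖ = 5.8310, so e_1 = (-0.5145, -0.6860, -0.5145).
e_1·v_2 = (-0.5145)·(-2) + (-0.6860)·(-2) + (-0.5145)·(-3) = 3.9445.
u_2 = v_2 − 3.9445·e_1 = (0.0294, 0.7059, -0.9706).
‖u_2‖ = 1.2005, so e_2 = (0.0245, 0.5880, -0.8085).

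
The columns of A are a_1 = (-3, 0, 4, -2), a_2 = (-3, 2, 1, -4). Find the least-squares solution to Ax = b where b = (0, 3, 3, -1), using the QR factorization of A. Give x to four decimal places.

a_1 = (-3, 0, 4, -2); ‖a_1‖ = 5.3852, so e_1 = (-0.5571, 0.0000, 0.7428, -0.3714).
e_1·a_2 = (-0.5571)·(-3) + 0.0000·2 + 0.7428·1 + (-0.3714)·(-4) = 3.8996.
u_2 = a_2 − 3.8996·e_1 = (-0.8276, 2.0000, -1.8966, -2.5517).
‖u_2‖ = 3.8462, so e_2 = (-0.2152, 0.5200, -0.4931, -0.6634).
Qᵀb = (2.5997, 0.7441).
Back-substitute: x_2 = 0.7441/3.8462 = 0.1935.
x_1 = (2.5997 − 3.8996·0.1935)/5.3852 = 0.3427.

x = (0.3427, 0.1935)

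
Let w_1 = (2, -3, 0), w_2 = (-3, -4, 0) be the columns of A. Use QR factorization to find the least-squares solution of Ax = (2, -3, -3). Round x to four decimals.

w_1 = (2, -3, 0); ‖w_1‖ = 3.6056, so q_1 = (0.5547, -0.8321, 0.0000).
q_1·w_2 = 0.5547·(-3) + (-0.8321)·(-4) + 0.0000·0 = 1.6641.
u_2 = w_2 − 1.6641·q_1 = (-3.9231, -2.6154, 0.0000).
‖u_2‖ = 4.7150, so q_2 = (-0.8321, -0.5547, 0.0000).
Qᵀb = (3.6056, 0.0000).
Back-substitute: x_2 = 0.0000/4.7150 = 0.0000.
x_1 = (3.6056 − 1.6641·0.0000)/3.6056 = 1.0000.

x = (1.0000, 0.0000)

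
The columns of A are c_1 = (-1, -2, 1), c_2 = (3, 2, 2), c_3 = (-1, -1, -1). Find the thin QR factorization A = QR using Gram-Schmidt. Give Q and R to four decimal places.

Q = [[-0.4082, 0.6048, 0.6838], [-0.8165, 0.0930, -0.5698], [0.4082, 0.7909, -0.4558]], R = [[2.4495, -2.0412, 0.8165], [0.0000, 3.5824, -1.4888], [0.0000, 0.0000, 0.3419]]

c_1 = (-1, -2, 1); ‖c_1‖ = 2.4495, so q_1 = (-0.4082, -0.8165, 0.4082).
q_1·c_2 = (-0.4082)·3 + (-0.8165)·2 + 0.4082·2 = -2.0412.
u_2 = c_2 + 2.0412·q_1 = (2.1667, 0.3333, 2.8333).
‖u_2‖ = 3.5824, so q_2 = (0.6048, 0.0930, 0.7909).
q_1·c_3 = (-0.4082)·(-1) + (-0.8165)·(-1) + 0.4082·(-1) = 0.8165; q_2·c_3 = 0.6048·(-1) + 0.0930·(-1) + 0.7909·(-1) = -1.4888.
u_3 = c_3 − 0.8165·q_1 + 1.4888·q_2 = (0.2338, -0.1948, -0.1558).
‖u_3‖ = 0.3419, so q_3 = (0.6838, -0.5698, -0.4558).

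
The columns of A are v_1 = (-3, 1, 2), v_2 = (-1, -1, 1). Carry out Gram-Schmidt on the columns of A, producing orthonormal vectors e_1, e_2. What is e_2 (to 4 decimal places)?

v_1 = (-3, 1, 2); ‖v_1‖ = 3.7417, so e_1 = (-0.8018, 0.2673, 0.5345).
e_1·v_2 = (-0.8018)·(-1) + 0.2673·(-1) + 0.5345·1 = 1.0690.
u_2 = v_2 − 1.0690·e_1 = (-0.1429, -1.2857, 0.4286).
‖u_2‖ = 1.3628, so e_2 = (-0.1048, -0.9435, 0.3145).

e_2 = (-0.1048, -0.9435, 0.3145)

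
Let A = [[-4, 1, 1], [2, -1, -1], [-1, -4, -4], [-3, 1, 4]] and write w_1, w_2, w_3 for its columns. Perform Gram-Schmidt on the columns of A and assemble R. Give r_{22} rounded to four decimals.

r_{22} = 4.2622

w_1 = (-4, 2, -1, -3); ‖w_1‖ = 5.4772, so q_1 = (-0.7303, 0.3651, -0.1826, -0.5477).
q_1·w_2 = (-0.7303)·1 + 0.3651·(-1) + (-0.1826)·(-4) + (-0.5477)·1 = -0.9129.
u_2 = w_2 + 0.9129·q_1 = (0.3333, -0.6667, -4.1667, 0.5000).
r_{22} = ‖u_2‖ = 4.2622.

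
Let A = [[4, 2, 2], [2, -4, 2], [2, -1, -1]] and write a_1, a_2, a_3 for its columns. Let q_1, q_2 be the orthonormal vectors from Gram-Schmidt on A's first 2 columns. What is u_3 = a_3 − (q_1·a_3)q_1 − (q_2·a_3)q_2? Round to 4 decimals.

q_1 = a_1/‖a_1‖ = (4, 2, 2)/4.8990 = (0.8165, 0.4082, 0.4082).
r_{12} = q_1·a_2 = -0.4082.
u_2 = a_2 + 0.4082·q_1 = (2.3333, -3.8333, -0.8333).
‖u_2‖ = 4.5644, so q_2 = (0.5112, -0.8398, -0.1826).
r_{13} = q_1·a_3 = 2.0412; r_{23} = q_2·a_3 = -0.4747.
u_3 = a_3 − 2.0412·q_1 + 0.4747·q_2 = (0.5760, 0.7680, -1.9200).

u_3 = (0.5760, 0.7680, -1.9200)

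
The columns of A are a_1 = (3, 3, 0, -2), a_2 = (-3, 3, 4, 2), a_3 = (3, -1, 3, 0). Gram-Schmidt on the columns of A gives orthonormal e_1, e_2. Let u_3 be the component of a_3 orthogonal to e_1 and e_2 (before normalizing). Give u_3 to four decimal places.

u_3 = (2.2537, -1.9220, 2.8829, 0.4976)

e_1 = a_1/‖a_1‖ = (3, 3, 0, -2)/4.6904 = (0.6396, 0.6396, 0.0000, -0.4264).
r_{12} = e_1·a_2 = -0.8528.
u_2 = a_2 + 0.8528·e_1 = (-2.4545, 3.5455, 4.0000, 1.6364).
‖u_2‖ = 6.1051, so e_2 = (-0.4020, 0.5807, 0.6552, 0.2680).
r_{13} = e_1·a_3 = 1.2792; r_{23} = e_2·a_3 = 0.1787.
u_3 = a_3 − 1.2792·e_1 − 0.1787·e_2 = (2.2537, -1.9220, 2.8829, 0.4976).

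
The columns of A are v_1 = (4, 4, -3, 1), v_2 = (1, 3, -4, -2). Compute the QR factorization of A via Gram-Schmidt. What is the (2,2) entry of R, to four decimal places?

q_1 = v_1/‖v_1‖ = (4, 4, -3, 1)/6.4807 = (0.6172, 0.6172, -0.4629, 0.1543).
r_{12} = q_1·v_2 = 4.0119.
u_2 = v_2 − 4.0119·q_1 = (-1.4762, 0.5238, -2.1429, -2.6190).
r_{22} = ‖u_2‖ = 3.7289.

r_{22} = 3.7289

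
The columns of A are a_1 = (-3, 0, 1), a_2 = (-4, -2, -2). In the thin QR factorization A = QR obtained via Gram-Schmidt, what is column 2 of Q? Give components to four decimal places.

q_1 = a_1/‖a_1‖ = (-3, 0, 1)/3.1623 = (-0.9487, 0.0000, 0.3162).
r_{12} = q_1·a_2 = 3.1623.
u_2 = a_2 − 3.1623·q_1 = (-1.0000, -2.0000, -3.0000).
‖u_2‖ = 3.7417, so q_2 = (-0.2673, -0.5345, -0.8018).

q_2 = (-0.2673, -0.5345, -0.8018)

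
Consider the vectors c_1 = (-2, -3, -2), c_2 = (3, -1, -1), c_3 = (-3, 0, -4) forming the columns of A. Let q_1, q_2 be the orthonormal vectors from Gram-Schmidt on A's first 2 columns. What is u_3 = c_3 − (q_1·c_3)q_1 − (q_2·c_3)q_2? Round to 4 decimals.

c_1 = (-2, -3, -2); ‖c_1‖ = 4.1231, so q_1 = (-0.4851, -0.7276, -0.4851).
q_1·c_2 = (-0.4851)·3 + (-0.7276)·(-1) + (-0.4851)·(-1) = -0.2425.
u_2 = c_2 + 0.2425·q_1 = (2.8824, -1.1765, -1.1176).
‖u_2‖ = 3.3077, so q_2 = (0.8714, -0.3557, -0.3379).
q_1·c_3 = (-0.4851)·(-3) + (-0.7276)·0 + (-0.4851)·(-4) = 3.3955; q_2·c_3 = 0.8714·(-3) + (-0.3557)·0 + (-0.3379)·(-4) = -1.2626.
u_3 = c_3 − 3.3955·q_1 + 1.2626·q_2 = (-0.2527, 2.0215, -2.7796).

u_3 = (-0.2527, 2.0215, -2.7796)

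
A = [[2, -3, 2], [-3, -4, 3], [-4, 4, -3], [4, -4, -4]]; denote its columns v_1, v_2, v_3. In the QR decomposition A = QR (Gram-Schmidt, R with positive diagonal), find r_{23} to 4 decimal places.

v_1 = (2, -3, -4, 4); ‖v_1‖ = 6.7082, so q_1 = (0.2981, -0.4472, -0.5963, 0.5963).
q_1·v_2 = 0.2981·(-3) + (-0.4472)·(-4) + (-0.5963)·4 + 0.5963·(-4) = -3.8759.
u_2 = v_2 + 3.8759·q_1 = (-1.8444, -5.7333, 1.6889, -1.6889).
‖u_2‖ = 6.4790, so q_2 = (-0.2847, -0.8849, 0.2607, -0.2607).
r_{23} = q_2·v_3 = -2.9634.

r_{23} = -2.9634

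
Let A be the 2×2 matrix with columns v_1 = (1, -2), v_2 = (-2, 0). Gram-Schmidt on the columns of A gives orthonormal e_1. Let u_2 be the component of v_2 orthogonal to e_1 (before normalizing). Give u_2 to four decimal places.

u_2 = (-1.6000, -0.8000)

v_1 = (1, -2); ‖v_1‖ = 2.2361, so e_1 = (0.4472, -0.8944).
e_1·v_2 = 0.4472·(-2) + (-0.8944)·0 = -0.8944.
u_2 = v_2 + 0.8944·e_1 = (-1.6000, -0.8000).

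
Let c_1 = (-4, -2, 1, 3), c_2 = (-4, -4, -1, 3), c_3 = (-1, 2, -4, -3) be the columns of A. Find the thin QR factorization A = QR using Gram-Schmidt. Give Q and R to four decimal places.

Q = [[-0.7303, 0.0951, -0.6272], [-0.3651, -0.6655, 0.4951], [0.1826, -0.7368, -0.4951], [0.5477, -0.0713, -0.3411]], R = [[5.4772, 5.8424, -2.3735], [0.0000, 2.8048, 1.7351], [0.0000, 0.0000, 4.6212]]

e_1 = c_1/‖c_1‖ = (-4, -2, 1, 3)/5.4772 = (-0.7303, -0.3651, 0.1826, 0.5477).
r_{12} = e_1·c_2 = 5.8424.
u_2 = c_2 − 5.8424·e_1 = (0.2667, -1.8667, -2.0667, -0.2000).
‖u_2‖ = 2.8048, so e_2 = (0.0951, -0.6655, -0.7368, -0.0713).
r_{13} = e_1·c_3 = -2.3735; r_{23} = e_2·c_3 = 1.7351.
u_3 = c_3 + 2.3735·e_1 − 1.7351·e_2 = (-2.8983, 2.2881, -2.2881, -1.5763).
‖u_3‖ = 4.6212, so e_3 = (-0.6272, 0.4951, -0.4951, -0.3411).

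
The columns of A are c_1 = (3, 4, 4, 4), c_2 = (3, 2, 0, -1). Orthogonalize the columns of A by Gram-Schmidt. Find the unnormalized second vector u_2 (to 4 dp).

c_1 = (3, 4, 4, 4); ‖c_1‖ = 7.5498, so q_1 = (0.3974, 0.5298, 0.5298, 0.5298).
q_1·c_2 = 0.3974·3 + 0.5298·2 + 0.5298·0 + 0.5298·(-1) = 1.7219.
u_2 = c_2 − 1.7219·q_1 = (2.3158, 1.0877, -0.9123, -1.9123).

u_2 = (2.3158, 1.0877, -0.9123, -1.9123)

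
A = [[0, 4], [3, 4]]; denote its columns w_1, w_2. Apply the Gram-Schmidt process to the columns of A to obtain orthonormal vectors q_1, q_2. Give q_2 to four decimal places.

q_2 = (1.0000, 0.0000)

q_1 = w_1/‖w_1‖ = (0, 3)/3.0000 = (0.0000, 1.0000).
r_{12} = q_1·w_2 = 4.0000.
u_2 = w_2 − 4.0000·q_1 = (4.0000, 0.0000).
‖u_2‖ = 4.0000, so q_2 = (1.0000, 0.0000).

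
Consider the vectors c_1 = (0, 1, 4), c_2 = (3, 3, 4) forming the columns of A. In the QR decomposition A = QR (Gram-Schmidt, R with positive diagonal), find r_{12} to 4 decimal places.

e_1 = c_1/‖c_1‖ = (0, 1, 4)/4.1231 = (0.0000, 0.2425, 0.9701).
r_{12} = e_1·c_2 = 4.6082.

r_{12} = 4.6082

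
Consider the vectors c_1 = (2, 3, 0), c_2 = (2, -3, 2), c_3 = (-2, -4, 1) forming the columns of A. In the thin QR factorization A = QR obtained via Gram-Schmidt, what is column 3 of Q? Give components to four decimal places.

e_1 = c_1/‖c_1‖ = (2, 3, 0)/3.6056 = (0.5547, 0.8321, 0.0000).
r_{12} = e_1·c_2 = -1.3868.
u_2 = c_2 + 1.3868·e_1 = (2.7692, -1.8462, 2.0000).
‖u_2‖ = 3.8829, so e_2 = (0.7132, -0.4755, 0.5151).
r_{13} = e_1·c_3 = -4.4376; r_{23} = e_2·c_3 = 0.9905.
u_3 = c_3 + 4.4376·e_1 − 0.9905·e_2 = (-0.2449, 0.1633, 0.4898).
‖u_3‖ = 0.5714, so e_3 = (-0.4286, 0.2857, 0.8571).

e_3 = (-0.4286, 0.2857, 0.8571)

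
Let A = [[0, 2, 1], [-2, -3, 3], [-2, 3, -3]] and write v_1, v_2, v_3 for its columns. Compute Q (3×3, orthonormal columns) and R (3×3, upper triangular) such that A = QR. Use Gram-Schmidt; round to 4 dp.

v_1 = (0, -2, -2); ‖v_1‖ = 2.8284, so e_1 = (0.0000, -0.7071, -0.7071).
e_1·v_2 = 0.0000·2 + (-0.7071)·(-3) + (-0.7071)·3 = 0.0000.
u_2 = v_2 + 0.0000·e_1 = (2.0000, -3.0000, 3.0000).
‖u_2‖ = 4.6904, so e_2 = (0.4264, -0.6396, 0.6396).
e_1·v_3 = 0.0000·1 + (-0.7071)·3 + (-0.7071)·(-3) = 0.0000; e_2·v_3 = 0.4264·1 + (-0.6396)·3 + 0.6396·(-3) = -3.4112.
u_3 = v_3 + 0.0000·e_1 + 3.4112·e_2 = (2.4545, 0.8182, -0.8182).
‖u_3‖ = 2.7136, so e_3 = (0.9045, 0.3015, -0.3015).

Q = [[0.0000, 0.4264, 0.9045], [-0.7071, -0.6396, 0.3015], [-0.7071, 0.6396, -0.3015]], R = [[2.8284, 0.0000, 0.0000], [0.0000, 4.6904, -3.4112], [0.0000, 0.0000, 2.7136]]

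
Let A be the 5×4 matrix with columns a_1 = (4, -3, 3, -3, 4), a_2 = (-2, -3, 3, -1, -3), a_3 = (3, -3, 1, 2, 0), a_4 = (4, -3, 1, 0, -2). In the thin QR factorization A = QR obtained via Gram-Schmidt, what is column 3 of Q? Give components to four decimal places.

q_1 = a_1/‖a_1‖ = (4, -3, 3, -3, 4)/7.6811 = (0.5208, -0.3906, 0.3906, -0.3906, 0.5208).
r_{12} = q_1·a_2 = 0.1302.
u_2 = a_2 − 0.1302·q_1 = (-2.0678, -2.9492, 2.9492, -0.9492, -3.0678).
‖u_2‖ = 5.6554, so q_2 = (-0.3656, -0.5215, 0.5215, -0.1678, -0.5425).
r_{13} = q_1·a_3 = 2.3434; r_{23} = q_2·a_3 = 0.6533.
u_3 = a_3 − 2.3434·q_1 − 0.6533·q_2 = (2.0185, -1.7440, -0.2560, 3.0249, -0.8659).
‖u_3‖ = 4.1330, so q_3 = (0.4884, -0.4220, -0.0619, 0.7319, -0.2095).

q_3 = (0.4884, -0.4220, -0.0619, 0.7319, -0.2095)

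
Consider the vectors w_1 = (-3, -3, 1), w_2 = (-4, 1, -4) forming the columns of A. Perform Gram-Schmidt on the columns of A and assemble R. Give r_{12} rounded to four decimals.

r_{12} = 1.1471

w_1 = (-3, -3, 1); ‖w_1‖ = 4.3589, so q_1 = (-0.6882, -0.6882, 0.2294).
r_{12} = q_1·w_2 = 1.1471.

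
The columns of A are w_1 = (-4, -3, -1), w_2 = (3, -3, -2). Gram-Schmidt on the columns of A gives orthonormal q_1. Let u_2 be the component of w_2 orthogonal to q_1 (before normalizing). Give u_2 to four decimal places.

w_1 = (-4, -3, -1); ‖w_1‖ = 5.0990, so q_1 = (-0.7845, -0.5883, -0.1961).
q_1·w_2 = (-0.7845)·3 + (-0.5883)·(-3) + (-0.1961)·(-2) = -0.1961.
u_2 = w_2 + 0.1961·q_1 = (2.8462, -3.1154, -2.0385).

u_2 = (2.8462, -3.1154, -2.0385)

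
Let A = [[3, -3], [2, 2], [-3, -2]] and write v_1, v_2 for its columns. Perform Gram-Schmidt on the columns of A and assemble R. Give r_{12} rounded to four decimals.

v_1 = (3, 2, -3); ‖v_1‖ = 4.6904, so e_1 = (0.6396, 0.4264, -0.6396).
r_{12} = e_1·v_2 = 0.2132.

r_{12} = 0.2132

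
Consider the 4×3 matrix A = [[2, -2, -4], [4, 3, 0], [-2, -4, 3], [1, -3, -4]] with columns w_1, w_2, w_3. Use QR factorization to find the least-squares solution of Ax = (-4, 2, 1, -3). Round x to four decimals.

x = (0.2851, 0.2262, 0.8371)

w_1 = (2, 4, -2, 1); ‖w_1‖ = 5.0000, so q_1 = (0.4000, 0.8000, -0.4000, 0.2000).
q_1·w_2 = 0.4000·(-2) + 0.8000·3 + (-0.4000)·(-4) + 0.2000·(-3) = 2.6000.
u_2 = w_2 − 2.6000·q_1 = (-3.0400, 0.9200, -2.9600, -3.5200).
‖u_2‖ = 5.5893, so q_2 = (-0.5439, 0.1646, -0.5296, -0.6298).
q_1·w_3 = 0.4000·(-4) + 0.8000·0 + (-0.4000)·3 + 0.2000·(-4) = -3.6000; q_2·w_3 = (-0.5439)·(-4) + 0.1646·0 + (-0.5296)·3 + (-0.6298)·(-4) = 3.1059.
u_3 = w_3 + 3.6000·q_1 − 3.1059·q_2 = (-0.8707, 2.3688, 3.2049, -1.3239).
‖u_3‖ = 4.2887, so q_3 = (-0.2030, 0.5523, 0.7473, -0.3087).
Qᵀb = (-1.0000, 3.8645, 3.5901).
Back-substitute: x_3 = 3.5901/4.2887 = 0.8371.
x_2 = (3.8645 − 3.1059·0.8371)/5.5893 = 0.2262.
x_1 = (-1.0000 − 2.6000·0.2262 + 3.6000·0.8371)/5.0000 = 0.2851.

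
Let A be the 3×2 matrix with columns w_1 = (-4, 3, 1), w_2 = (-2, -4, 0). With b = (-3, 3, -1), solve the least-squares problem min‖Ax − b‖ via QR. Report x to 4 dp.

x = (0.7460, -0.1508)

w_1 = (-4, 3, 1); ‖w_1‖ = 5.0990, so e_1 = (-0.7845, 0.5883, 0.1961).
e_1·w_2 = (-0.7845)·(-2) + 0.5883·(-4) + 0.1961·0 = -0.7845.
u_2 = w_2 + 0.7845·e_1 = (-2.6154, -3.5385, 0.1538).
‖u_2‖ = 4.4028, so e_2 = (-0.5940, -0.8037, 0.0349).
Qᵀb = (3.9223, -0.6639).
Back-substitute: x_2 = -0.6639/4.4028 = -0.1508.
x_1 = (3.9223 + 0.7845·(-0.1508))/5.0990 = 0.7460.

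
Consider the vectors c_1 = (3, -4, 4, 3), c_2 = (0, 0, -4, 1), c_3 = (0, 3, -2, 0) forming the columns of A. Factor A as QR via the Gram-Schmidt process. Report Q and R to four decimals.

c_1 = (3, -4, 4, 3); ‖c_1‖ = 7.0711, so e_1 = (0.4243, -0.5657, 0.5657, 0.4243).
e_1·c_2 = 0.4243·0 + (-0.5657)·0 + 0.5657·(-4) + 0.4243·1 = -1.8385.
u_2 = c_2 + 1.8385·e_1 = (0.7800, -1.0400, -2.9600, 1.7800).
‖u_2‖ = 3.6905, so e_2 = (0.2114, -0.2818, -0.8021, 0.4823).
e_1·c_3 = 0.4243·0 + (-0.5657)·3 + 0.5657·(-2) + 0.4243·0 = -2.8284; e_2·c_3 = 0.2114·0 + (-0.2818)·3 + (-0.8021)·(-2) + 0.4823·0 = 0.7587.
u_3 = c_3 + 2.8284·e_1 − 0.7587·e_2 = (1.0396, 1.6138, 0.2085, 0.8341).
‖u_3‖ = 2.1034, so e_3 = (0.4943, 0.7672, 0.0991, 0.3965).

Q = [[0.4243, 0.2114, 0.4943], [-0.5657, -0.2818, 0.7672], [0.5657, -0.8021, 0.0991], [0.4243, 0.4823, 0.3965]], R = [[7.0711, -1.8385, -2.8284], [0.0000, 3.6905, 0.7587], [0.0000, 0.0000, 2.1034]]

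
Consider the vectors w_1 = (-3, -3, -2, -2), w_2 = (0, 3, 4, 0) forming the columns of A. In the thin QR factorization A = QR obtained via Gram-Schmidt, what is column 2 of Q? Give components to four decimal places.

q_1 = w_1/‖w_1‖ = (-3, -3, -2, -2)/5.0990 = (-0.5883, -0.5883, -0.3922, -0.3922).
r_{12} = q_1·w_2 = -3.3340.
u_2 = w_2 + 3.3340·q_1 = (-1.9615, 1.0385, 2.6923, -1.3077).
‖u_2‖ = 3.7262, so q_2 = (-0.5264, 0.2787, 0.7225, -0.3509).

q_2 = (-0.5264, 0.2787, 0.7225, -0.3509)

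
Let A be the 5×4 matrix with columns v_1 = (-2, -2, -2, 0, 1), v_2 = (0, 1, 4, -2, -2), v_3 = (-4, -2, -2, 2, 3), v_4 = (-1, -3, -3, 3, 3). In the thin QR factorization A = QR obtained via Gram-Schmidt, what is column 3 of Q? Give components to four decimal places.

e_1 = v_1/‖v_1‖ = (-2, -2, -2, 0, 1)/3.6056 = (-0.5547, -0.5547, -0.5547, 0.0000, 0.2774).
r_{12} = e_1·v_2 = -3.3282.
u_2 = v_2 + 3.3282·e_1 = (-1.8462, -0.8462, 2.1538, -2.0000, -1.0769).
‖u_2‖ = 3.7314, so e_2 = (-0.4948, -0.2268, 0.5772, -0.5360, -0.2886).
r_{13} = e_1·v_3 = 5.2697; r_{23} = e_2·v_3 = -0.6597.
u_3 = v_3 − 5.2697·e_1 + 0.6597·e_2 = (-1.4033, 0.7735, 1.3039, 1.6464, 1.3481).
‖u_3‖ = 2.9657, so e_3 = (-0.4732, 0.2608, 0.4396, 0.5551, 0.4545).

e_3 = (-0.4732, 0.2608, 0.4396, 0.5551, 0.4545)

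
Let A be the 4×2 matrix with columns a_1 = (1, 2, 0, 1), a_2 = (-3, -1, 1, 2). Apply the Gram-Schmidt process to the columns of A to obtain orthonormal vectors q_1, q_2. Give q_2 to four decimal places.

q_2 = (-0.6804, 0.0000, 0.2722, 0.6804)

q_1 = a_1/‖a_1‖ = (1, 2, 0, 1)/2.4495 = (0.4082, 0.8165, 0.0000, 0.4082).
r_{12} = q_1·a_2 = -1.2247.
u_2 = a_2 + 1.2247·q_1 = (-2.5000, 0.0000, 1.0000, 2.5000).
‖u_2‖ = 3.6742, so q_2 = (-0.6804, 0.0000, 0.2722, 0.6804).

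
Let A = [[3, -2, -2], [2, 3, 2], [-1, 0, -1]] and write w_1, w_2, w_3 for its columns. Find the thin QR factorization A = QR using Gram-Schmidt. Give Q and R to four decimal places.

Q = [[0.8018, -0.5547, -0.2224], [0.5345, 0.8321, -0.1482], [-0.2673, 0.0000, -0.9636]], R = [[3.7417, 0.0000, -0.2673], [0.0000, 3.6056, 2.7735], [0.0000, 0.0000, 1.1119]]

e_1 = w_1/‖w_1‖ = (3, 2, -1)/3.7417 = (0.8018, 0.5345, -0.2673).
r_{12} = e_1·w_2 = 0.0000.
u_2 = w_2 + 0.0000·e_1 = (-2.0000, 3.0000, 0.0000).
‖u_2‖ = 3.6056, so e_2 = (-0.5547, 0.8321, 0.0000).
r_{13} = e_1·w_3 = -0.2673; r_{23} = e_2·w_3 = 2.7735.
u_3 = w_3 + 0.2673·e_1 − 2.7735·e_2 = (-0.2473, -0.1648, -1.0714).
‖u_3‖ = 1.1119, so e_3 = (-0.2224, -0.1482, -0.9636).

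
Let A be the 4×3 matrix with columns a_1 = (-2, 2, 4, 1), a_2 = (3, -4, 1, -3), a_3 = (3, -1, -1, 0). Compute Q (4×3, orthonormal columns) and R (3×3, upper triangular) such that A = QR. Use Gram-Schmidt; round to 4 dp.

a_1 = (-2, 2, 4, 1); ‖a_1‖ = 5.0000, so q_1 = (-0.4000, 0.4000, 0.8000, 0.2000).
q_1·a_2 = (-0.4000)·3 + 0.4000·(-4) + 0.8000·1 + 0.2000·(-3) = -2.6000.
u_2 = a_2 + 2.6000·q_1 = (1.9600, -2.9600, 3.0800, -2.4800).
‖u_2‖ = 5.3141, so q_2 = (0.3688, -0.5570, 0.5796, -0.4667).
q_1·a_3 = (-0.4000)·3 + 0.4000·(-1) + 0.8000·(-1) + 0.2000·0 = -2.4000; q_2·a_3 = 0.3688·3 + (-0.5570)·(-1) + 0.5796·(-1) + (-0.4667)·0 = 1.0839.
u_3 = a_3 + 2.4000·q_1 − 1.0839·q_2 = (1.6402, 0.5637, 0.2918, 0.9858).
‖u_3‖ = 2.0162, so q_3 = (0.8135, 0.2796, 0.1447, 0.4890).

Q = [[-0.4000, 0.3688, 0.8135], [0.4000, -0.5570, 0.2796], [0.8000, 0.5796, 0.1447], [0.2000, -0.4667, 0.4890]], R = [[5.0000, -2.6000, -2.4000], [0.0000, 5.3141, 1.0839], [0.0000, 0.0000, 2.0162]]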